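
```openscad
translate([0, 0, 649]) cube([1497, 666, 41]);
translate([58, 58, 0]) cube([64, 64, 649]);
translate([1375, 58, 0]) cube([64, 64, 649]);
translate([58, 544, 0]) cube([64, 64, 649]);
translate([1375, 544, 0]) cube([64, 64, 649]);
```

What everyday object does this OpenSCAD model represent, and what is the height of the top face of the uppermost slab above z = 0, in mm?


A table. The table height is 690 mm.

A 1497×666×41 slab sits at z = 649 on four 64 mm square posts — a table. The top surface is at 649 + 41 = 690 mm.


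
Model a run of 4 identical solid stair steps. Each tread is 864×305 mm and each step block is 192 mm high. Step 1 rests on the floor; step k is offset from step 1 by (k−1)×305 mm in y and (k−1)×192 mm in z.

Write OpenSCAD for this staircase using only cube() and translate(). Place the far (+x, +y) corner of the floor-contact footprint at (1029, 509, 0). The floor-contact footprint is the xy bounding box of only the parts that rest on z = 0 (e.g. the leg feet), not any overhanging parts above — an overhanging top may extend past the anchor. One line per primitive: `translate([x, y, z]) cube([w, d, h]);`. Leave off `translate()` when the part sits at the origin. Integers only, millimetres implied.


translate([165, 204, 0]) cube([864, 305, 192]);
translate([165, 509, 192]) cube([864, 305, 192]);
translate([165, 814, 384]) cube([864, 305, 192]);
translate([165, 1119, 576]) cube([864, 305, 192]);


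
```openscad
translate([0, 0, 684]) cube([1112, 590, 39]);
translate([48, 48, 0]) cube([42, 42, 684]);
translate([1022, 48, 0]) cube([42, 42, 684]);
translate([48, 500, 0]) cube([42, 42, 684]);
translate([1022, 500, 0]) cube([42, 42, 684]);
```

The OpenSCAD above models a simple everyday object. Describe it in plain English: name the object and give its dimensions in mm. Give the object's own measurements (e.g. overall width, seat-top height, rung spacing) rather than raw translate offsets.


A table: top 1112 mm (x) × 590 mm (y), 39 mm thick, upper face at z = 723 mm, on four 42×42 mm square legs, each inset 48 mm from the nearest pair of top edges from z = 0 to the bottom of the top.


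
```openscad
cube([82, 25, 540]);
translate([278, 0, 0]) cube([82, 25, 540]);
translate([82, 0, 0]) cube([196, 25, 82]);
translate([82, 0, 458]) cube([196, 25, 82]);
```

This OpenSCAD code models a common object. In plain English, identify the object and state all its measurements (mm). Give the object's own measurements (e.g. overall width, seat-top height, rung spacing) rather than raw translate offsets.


A rectangular picture frame lying in the x–z plane (depth along y). The opening is 196 mm wide (x) by 376 mm tall (z), surrounded by a border 82 mm wide on all four sides. The frame is 25 mm deep and is made of two full-height vertical stiles with two horizontal rails fitted between them.


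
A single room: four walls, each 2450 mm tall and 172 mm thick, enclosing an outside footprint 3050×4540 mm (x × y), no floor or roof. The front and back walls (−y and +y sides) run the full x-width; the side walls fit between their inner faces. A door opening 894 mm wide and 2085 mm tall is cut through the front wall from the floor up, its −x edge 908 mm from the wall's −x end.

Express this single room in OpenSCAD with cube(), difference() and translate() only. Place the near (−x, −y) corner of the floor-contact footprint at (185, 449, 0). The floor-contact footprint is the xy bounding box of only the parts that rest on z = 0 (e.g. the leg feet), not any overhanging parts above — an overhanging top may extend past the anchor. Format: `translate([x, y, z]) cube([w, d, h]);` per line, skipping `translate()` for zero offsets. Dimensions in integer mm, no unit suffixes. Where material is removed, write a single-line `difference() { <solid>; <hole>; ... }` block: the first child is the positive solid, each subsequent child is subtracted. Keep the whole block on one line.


difference() { translate([185, 449, 0]) cube([3050, 172, 2450]); translate([1093, 449, 0]) cube([894, 172, 2085]); }
translate([185, 4817, 0]) cube([3050, 172, 2450]);
translate([185, 621, 0]) cube([172, 4196, 2450]);
translate([3063, 621, 0]) cube([172, 4196, 2450]);


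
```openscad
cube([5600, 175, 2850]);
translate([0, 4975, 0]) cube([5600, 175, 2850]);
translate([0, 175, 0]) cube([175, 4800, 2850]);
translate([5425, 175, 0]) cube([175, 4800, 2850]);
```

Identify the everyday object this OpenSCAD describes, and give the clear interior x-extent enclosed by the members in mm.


A house (or room) frame. The interior width is 5250 mm.

Four 2850 mm walls enclosing a rectangle with no floor or roof — a room or house frame. Outside width is 5600 mm and wall thickness is 175 mm, so the interior width is 5600 − 2 × 175 = 5250 mm.


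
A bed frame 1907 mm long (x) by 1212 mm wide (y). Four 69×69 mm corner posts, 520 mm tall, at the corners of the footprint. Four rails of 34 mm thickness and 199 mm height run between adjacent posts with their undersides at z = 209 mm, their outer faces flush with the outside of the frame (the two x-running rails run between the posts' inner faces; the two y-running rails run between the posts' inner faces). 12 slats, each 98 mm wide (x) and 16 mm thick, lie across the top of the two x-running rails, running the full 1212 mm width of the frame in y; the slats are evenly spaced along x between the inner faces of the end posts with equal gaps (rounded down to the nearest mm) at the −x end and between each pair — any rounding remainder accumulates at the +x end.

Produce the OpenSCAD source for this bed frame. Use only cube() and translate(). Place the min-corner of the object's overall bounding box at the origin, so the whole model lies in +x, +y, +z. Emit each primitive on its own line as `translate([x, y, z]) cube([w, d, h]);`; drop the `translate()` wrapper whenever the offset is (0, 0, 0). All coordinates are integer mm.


cube([69, 69, 520]);
translate([0, 1143, 0]) cube([69, 69, 520]);
translate([1838, 0, 0]) cube([69, 69, 520]);
translate([1838, 1143, 0]) cube([69, 69, 520]);
translate([69, 0, 209]) cube([1769, 34, 199]);
translate([69, 1178, 209]) cube([1769, 34, 199]);
translate([0, 69, 209]) cube([34, 1074, 199]);
translate([1873, 69, 209]) cube([34, 1074, 199]);
translate([114, 0, 408]) cube([98, 1212, 16]);
translate([257, 0, 408]) cube([98, 1212, 16]);
translate([400, 0, 408]) cube([98, 1212, 16]);
translate([543, 0, 408]) cube([98, 1212, 16]);
translate([686, 0, 408]) cube([98, 1212, 16]);
translate([829, 0, 408]) cube([98, 1212, 16]);
translate([972, 0, 408]) cube([98, 1212, 16]);
translate([1115, 0, 408]) cube([98, 1212, 16]);
translate([1258, 0, 408]) cube([98, 1212, 16]);
translate([1401, 0, 408]) cube([98, 1212, 16]);
translate([1544, 0, 408]) cube([98, 1212, 16]);
translate([1687, 0, 408]) cube([98, 1212, 16]);


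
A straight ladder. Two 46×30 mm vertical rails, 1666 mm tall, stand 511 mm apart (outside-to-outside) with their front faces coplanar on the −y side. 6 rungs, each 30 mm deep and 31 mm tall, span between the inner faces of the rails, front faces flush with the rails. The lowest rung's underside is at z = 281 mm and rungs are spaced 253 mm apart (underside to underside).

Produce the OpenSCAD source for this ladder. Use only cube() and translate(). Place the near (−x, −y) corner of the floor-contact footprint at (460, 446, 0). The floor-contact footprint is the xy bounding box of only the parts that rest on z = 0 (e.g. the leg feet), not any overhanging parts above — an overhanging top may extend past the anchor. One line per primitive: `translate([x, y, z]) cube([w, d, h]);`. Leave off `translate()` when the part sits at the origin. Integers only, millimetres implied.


translate([460, 446, 0]) cube([46, 30, 1666]);
translate([925, 446, 0]) cube([46, 30, 1666]);
translate([506, 446, 281]) cube([419, 30, 31]);
translate([506, 446, 534]) cube([419, 30, 31]);
translate([506, 446, 787]) cube([419, 30, 31]);
translate([506, 446, 1040]) cube([419, 30, 31]);
translate([506, 446, 1293]) cube([419, 30, 31]);
translate([506, 446, 1546]) cube([419, 30, 31]);


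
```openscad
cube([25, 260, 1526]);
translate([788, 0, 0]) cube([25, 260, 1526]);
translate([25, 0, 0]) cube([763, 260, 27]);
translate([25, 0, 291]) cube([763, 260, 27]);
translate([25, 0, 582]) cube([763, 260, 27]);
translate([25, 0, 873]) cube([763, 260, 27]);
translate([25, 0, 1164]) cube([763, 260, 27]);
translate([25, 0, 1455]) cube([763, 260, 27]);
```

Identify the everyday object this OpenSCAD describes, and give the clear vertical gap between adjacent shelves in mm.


A bookshelf. The clear shelf gap is 264 mm.

Two tall side panels with 6 horizontal boards between them — a bookshelf. The first two shelf undersides are at z = 0 and z = 291; with shelf thickness 27, the clear gap is 291 − 0 − 27 = 264 mm.


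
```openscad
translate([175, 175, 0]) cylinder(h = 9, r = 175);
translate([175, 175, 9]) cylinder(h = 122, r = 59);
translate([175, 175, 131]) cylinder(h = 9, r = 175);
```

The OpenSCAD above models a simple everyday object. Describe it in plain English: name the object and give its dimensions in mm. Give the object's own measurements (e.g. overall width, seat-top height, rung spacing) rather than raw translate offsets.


A spool: two coaxial disc flanges of radius 175 mm and thickness 9 mm, joined by a core cylinder of radius 59 mm and height 122 mm. The lower flange rests on z = 0 and the three cylinders share a vertical axis.


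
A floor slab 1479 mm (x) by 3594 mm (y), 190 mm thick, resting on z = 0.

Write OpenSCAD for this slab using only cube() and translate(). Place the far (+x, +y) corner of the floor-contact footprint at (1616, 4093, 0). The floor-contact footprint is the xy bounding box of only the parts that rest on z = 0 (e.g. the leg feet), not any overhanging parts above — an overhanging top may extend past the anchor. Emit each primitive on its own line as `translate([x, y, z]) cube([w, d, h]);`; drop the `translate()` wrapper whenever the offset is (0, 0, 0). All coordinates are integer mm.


translate([137, 499, 0]) cube([1479, 3594, 190]);


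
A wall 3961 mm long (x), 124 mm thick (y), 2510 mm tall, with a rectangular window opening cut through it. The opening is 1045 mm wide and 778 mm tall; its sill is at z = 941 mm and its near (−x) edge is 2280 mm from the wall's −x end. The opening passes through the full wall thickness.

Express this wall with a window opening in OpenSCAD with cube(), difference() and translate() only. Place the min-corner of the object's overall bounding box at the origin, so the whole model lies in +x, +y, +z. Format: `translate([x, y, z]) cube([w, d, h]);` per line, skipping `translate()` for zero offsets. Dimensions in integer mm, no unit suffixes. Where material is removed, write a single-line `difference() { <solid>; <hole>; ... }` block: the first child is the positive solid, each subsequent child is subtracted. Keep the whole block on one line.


difference() { cube([3961, 124, 2510]); translate([2280, 0, 941]) cube([1045, 124, 778]); }


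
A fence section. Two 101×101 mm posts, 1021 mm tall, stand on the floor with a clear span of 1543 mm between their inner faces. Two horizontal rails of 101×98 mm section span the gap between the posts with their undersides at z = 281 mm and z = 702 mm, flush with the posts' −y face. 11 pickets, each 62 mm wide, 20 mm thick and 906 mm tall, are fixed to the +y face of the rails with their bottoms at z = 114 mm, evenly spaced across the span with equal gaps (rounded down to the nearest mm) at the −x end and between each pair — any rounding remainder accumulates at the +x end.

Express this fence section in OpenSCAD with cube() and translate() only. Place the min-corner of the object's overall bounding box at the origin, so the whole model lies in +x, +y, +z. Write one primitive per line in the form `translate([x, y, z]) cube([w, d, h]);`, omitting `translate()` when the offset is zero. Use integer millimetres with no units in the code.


cube([101, 101, 1021]);
translate([1644, 0, 0]) cube([101, 101, 1021]);
translate([101, 0, 281]) cube([1543, 101, 98]);
translate([101, 0, 702]) cube([1543, 101, 98]);
translate([172, 101, 114]) cube([62, 20, 906]);
translate([305, 101, 114]) cube([62, 20, 906]);
translate([438, 101, 114]) cube([62, 20, 906]);
translate([571, 101, 114]) cube([62, 20, 906]);
translate([704, 101, 114]) cube([62, 20, 906]);
translate([837, 101, 114]) cube([62, 20, 906]);
translate([970, 101, 114]) cube([62, 20, 906]);
translate([1103, 101, 114]) cube([62, 20, 906]);
translate([1236, 101, 114]) cube([62, 20, 906]);
translate([1369, 101, 114]) cube([62, 20, 906]);
translate([1502, 101, 114]) cube([62, 20, 906]);


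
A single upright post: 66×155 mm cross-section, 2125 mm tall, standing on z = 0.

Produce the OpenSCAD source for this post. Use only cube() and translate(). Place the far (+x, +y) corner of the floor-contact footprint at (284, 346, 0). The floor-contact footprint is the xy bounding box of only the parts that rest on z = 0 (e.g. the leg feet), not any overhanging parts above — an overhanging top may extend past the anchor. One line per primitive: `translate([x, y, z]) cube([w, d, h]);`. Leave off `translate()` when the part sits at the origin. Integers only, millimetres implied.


translate([218, 191, 0]) cube([66, 155, 2125]);


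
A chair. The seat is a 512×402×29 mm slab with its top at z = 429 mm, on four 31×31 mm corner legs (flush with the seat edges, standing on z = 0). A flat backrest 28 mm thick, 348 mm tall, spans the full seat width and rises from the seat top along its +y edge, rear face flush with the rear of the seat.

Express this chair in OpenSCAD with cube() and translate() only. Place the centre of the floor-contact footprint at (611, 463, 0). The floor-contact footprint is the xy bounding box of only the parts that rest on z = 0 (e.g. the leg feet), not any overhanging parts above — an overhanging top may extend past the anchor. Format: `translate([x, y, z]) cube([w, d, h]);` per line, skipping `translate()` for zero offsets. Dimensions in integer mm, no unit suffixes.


// leg_h = 429 - 29 = 400
translate([355, 262, 400]) cube([512, 402, 29]);
translate([355, 262, 0]) cube([31, 31, 400]);
translate([836, 262, 0]) cube([31, 31, 400]);
translate([355, 633, 0]) cube([31, 31, 400]);
translate([836, 633, 0]) cube([31, 31, 400]);
translate([355, 636, 429]) cube([512, 28, 348]);


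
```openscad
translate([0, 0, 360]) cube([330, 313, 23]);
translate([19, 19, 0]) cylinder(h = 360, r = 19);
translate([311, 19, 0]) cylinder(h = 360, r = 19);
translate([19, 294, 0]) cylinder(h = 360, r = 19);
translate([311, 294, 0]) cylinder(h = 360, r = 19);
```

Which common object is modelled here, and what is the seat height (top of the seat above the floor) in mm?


A stool. The seat height is 383 mm.

A 330×313×23 slab at z = 360 on four corner cylinders — a stool. The seat top is 360 + 23 = 383 mm.


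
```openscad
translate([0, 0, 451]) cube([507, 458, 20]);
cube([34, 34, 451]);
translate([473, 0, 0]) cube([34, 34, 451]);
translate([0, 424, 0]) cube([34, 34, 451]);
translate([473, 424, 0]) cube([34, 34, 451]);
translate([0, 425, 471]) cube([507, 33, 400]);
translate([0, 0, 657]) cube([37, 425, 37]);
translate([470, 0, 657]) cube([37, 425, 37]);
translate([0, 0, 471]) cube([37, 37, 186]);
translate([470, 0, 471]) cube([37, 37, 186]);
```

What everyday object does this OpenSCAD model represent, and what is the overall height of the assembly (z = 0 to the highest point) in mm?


A chair. The overall height is 871 mm.

A slab on four corner posts with a tall panel at the back — a chair. The seat slab sits at z = 451 with thickness 20, and the 400 mm backrest starts at the seat top, so the overall height is 451 + 20 + 400 = 871 mm.


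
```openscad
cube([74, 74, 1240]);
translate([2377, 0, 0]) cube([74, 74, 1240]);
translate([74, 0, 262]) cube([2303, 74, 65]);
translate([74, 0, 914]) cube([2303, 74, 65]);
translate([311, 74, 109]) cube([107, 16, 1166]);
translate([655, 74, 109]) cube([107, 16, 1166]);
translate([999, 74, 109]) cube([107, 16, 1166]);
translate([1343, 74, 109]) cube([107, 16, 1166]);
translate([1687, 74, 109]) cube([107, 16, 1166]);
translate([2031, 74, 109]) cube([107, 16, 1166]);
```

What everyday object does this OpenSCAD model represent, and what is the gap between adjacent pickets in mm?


A fence section. The picket gap is 237 mm.

Two posts, two rails, 6 pickets — a fence section. Span 2303 mm holds 6 pickets of 107 mm with 7 equal gaps: ⌊(2303 − 6·107) / 7⌋ = 237 mm.


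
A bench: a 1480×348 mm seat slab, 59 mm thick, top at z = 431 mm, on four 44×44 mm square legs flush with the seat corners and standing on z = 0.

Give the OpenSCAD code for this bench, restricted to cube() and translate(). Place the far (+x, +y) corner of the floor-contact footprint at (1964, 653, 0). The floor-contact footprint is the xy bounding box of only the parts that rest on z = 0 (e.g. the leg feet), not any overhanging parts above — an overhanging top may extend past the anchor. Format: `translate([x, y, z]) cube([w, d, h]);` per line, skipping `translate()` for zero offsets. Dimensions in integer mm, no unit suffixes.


translate([484, 305, 372]) cube([1480, 348, 59]);
translate([484, 305, 0]) cube([44, 44, 372]);
translate([484, 609, 0]) cube([44, 44, 372]);
translate([1920, 305, 0]) cube([44, 44, 372]);
translate([1920, 609, 0]) cube([44, 44, 372]);


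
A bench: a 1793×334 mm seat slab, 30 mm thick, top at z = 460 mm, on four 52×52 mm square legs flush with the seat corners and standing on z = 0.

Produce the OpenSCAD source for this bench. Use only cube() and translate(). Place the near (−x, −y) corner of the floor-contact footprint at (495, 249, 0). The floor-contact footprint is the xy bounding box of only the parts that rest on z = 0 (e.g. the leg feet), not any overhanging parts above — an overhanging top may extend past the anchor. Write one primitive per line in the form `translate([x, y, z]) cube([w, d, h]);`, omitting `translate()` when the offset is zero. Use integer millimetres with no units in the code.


// leg_h = 460 − 30 = 430
translate([495, 249, 430]) cube([1793, 334, 30]);
translate([495, 249, 0]) cube([52, 52, 430]);
translate([495, 531, 0]) cube([52, 52, 430]);
translate([2236, 249, 0]) cube([52, 52, 430]);
translate([2236, 531, 0]) cube([52, 52, 430]);


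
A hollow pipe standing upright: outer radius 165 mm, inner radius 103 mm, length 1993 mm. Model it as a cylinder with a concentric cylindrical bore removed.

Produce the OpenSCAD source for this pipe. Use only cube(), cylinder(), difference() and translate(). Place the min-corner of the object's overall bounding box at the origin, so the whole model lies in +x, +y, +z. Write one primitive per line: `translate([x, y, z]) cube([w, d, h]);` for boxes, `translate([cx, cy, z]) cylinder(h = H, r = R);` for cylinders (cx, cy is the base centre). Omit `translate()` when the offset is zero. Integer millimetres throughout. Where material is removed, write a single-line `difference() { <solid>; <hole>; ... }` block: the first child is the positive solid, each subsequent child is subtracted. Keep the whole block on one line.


difference() { translate([165, 165, 0]) cylinder(h = 1993, r = 165); translate([165, 165, 0]) cylinder(h = 1993, r = 103); }


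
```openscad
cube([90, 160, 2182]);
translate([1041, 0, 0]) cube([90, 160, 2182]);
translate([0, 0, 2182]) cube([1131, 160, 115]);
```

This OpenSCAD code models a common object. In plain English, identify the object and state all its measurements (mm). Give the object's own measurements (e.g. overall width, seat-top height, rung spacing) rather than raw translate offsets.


A door frame. The clear opening is 951 mm wide and 2182 mm high. Two 90 mm wide jambs, 160 mm deep, stand either side of the opening from the floor to the top of the opening. A 115 mm thick head sits across the top of both jambs, spanning the full outside width of the frame.


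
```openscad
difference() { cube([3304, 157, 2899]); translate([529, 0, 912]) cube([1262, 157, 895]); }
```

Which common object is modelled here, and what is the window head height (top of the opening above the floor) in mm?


A wall with a window opening. The window head height is 1807 mm.

A wall with a rectangular opening subtracted — a window. Sill at z = 912, opening 895 mm tall, so the head is at 912 + 895 = 1807 mm.


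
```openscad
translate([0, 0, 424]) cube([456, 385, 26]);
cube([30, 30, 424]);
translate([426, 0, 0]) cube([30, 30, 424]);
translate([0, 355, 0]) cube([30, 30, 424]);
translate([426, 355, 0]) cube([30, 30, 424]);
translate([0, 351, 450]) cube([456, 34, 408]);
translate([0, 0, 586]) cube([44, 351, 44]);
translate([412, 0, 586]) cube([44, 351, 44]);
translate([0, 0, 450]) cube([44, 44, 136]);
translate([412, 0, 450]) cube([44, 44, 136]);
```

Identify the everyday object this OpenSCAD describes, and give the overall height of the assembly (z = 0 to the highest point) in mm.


A chair. The overall height is 858 mm.

A slab on four corner posts with a tall panel at the back — a chair. The seat slab sits at z = 424 with thickness 26, and the 408 mm backrest starts at the seat top, so the overall height is 424 + 26 + 408 = 858 mm.


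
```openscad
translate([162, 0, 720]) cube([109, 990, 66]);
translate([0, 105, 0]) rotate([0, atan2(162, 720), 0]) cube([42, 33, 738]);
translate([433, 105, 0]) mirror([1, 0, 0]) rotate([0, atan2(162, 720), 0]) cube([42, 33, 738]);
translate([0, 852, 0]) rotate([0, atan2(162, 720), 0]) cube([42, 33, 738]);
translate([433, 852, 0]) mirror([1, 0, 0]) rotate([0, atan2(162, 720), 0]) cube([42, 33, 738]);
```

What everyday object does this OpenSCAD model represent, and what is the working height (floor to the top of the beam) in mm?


A sawhorse. The overall height is 786 mm.

A beam across two mirrored pairs of raked legs — a sawhorse. The beam's underside is at z = 720 (matching the legs' vertical rise in atan2(162, 720)) and the beam is 66 mm tall, so its top is at 720 + 66 = 786 mm. The raked legs top out at the beam's underside, so that is the highest point.


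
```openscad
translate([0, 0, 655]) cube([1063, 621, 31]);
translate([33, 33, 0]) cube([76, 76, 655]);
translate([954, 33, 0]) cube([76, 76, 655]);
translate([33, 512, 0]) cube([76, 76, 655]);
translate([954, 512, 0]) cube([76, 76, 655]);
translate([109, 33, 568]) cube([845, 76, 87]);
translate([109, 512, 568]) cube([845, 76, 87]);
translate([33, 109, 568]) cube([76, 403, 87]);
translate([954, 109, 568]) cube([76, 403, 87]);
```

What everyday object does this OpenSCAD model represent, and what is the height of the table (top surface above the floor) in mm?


A table. The table height is 686 mm.

A 1063×621×31 slab sits at z = 655 on four 76 mm square posts — a table. The top surface is at 655 + 31 = 686 mm.


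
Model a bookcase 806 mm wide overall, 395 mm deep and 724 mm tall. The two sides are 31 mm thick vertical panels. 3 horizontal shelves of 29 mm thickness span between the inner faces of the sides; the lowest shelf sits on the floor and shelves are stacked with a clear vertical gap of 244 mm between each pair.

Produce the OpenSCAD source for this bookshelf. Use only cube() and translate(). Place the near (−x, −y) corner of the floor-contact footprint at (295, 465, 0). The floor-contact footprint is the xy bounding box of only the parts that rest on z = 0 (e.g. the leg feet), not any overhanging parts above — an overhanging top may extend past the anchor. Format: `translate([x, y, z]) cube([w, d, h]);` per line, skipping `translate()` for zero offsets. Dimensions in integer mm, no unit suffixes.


translate([295, 465, 0]) cube([31, 395, 724]);
translate([1070, 465, 0]) cube([31, 395, 724]);
translate([326, 465, 0]) cube([744, 395, 29]);
translate([326, 465, 273]) cube([744, 395, 29]);
translate([326, 465, 546]) cube([744, 395, 29]);


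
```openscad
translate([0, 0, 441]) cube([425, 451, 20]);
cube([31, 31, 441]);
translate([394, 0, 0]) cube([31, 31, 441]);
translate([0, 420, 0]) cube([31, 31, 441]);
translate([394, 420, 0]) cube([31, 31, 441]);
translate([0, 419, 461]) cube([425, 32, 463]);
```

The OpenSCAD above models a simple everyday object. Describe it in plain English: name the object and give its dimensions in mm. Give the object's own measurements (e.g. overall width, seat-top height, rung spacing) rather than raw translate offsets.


A chair. The seat is a 425×451×20 mm slab with its top at z = 461 mm, on four 31×31 mm corner legs (flush with the seat edges, standing on z = 0). A flat backrest 32 mm thick, 463 mm tall, spans the full seat width and rises from the seat top along its +y edge, rear face flush with the rear of the seat.


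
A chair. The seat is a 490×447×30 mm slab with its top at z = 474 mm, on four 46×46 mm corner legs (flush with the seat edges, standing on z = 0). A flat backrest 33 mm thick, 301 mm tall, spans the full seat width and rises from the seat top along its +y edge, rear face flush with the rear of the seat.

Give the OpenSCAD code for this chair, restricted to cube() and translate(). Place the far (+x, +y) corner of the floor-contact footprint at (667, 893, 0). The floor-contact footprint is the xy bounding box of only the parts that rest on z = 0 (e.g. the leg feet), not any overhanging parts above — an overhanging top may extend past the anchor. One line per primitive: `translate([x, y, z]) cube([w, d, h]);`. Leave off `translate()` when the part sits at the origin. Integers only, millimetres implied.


translate([177, 446, 444]) cube([490, 447, 30]);
translate([177, 446, 0]) cube([46, 46, 444]);
translate([621, 446, 0]) cube([46, 46, 444]);
translate([177, 847, 0]) cube([46, 46, 444]);
translate([621, 847, 0]) cube([46, 46, 444]);
translate([177, 860, 474]) cube([490, 33, 301]);


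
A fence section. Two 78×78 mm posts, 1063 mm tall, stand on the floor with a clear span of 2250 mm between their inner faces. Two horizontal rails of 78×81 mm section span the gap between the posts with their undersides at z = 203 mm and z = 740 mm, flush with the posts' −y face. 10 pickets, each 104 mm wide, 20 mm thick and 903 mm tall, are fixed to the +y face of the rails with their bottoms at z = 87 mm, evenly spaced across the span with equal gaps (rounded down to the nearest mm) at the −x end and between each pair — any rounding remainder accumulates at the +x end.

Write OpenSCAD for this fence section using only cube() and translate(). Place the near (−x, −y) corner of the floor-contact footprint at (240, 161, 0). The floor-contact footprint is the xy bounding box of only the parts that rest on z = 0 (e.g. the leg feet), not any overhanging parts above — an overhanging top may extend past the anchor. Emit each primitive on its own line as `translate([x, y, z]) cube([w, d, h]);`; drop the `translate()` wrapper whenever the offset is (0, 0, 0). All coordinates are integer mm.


translate([240, 161, 0]) cube([78, 78, 1063]);
translate([2568, 161, 0]) cube([78, 78, 1063]);
translate([318, 161, 203]) cube([2250, 78, 81]);
translate([318, 161, 740]) cube([2250, 78, 81]);
translate([428, 239, 87]) cube([104, 20, 903]);
translate([642, 239, 87]) cube([104, 20, 903]);
translate([856, 239, 87]) cube([104, 20, 903]);
translate([1070, 239, 87]) cube([104, 20, 903]);
translate([1284, 239, 87]) cube([104, 20, 903]);
translate([1498, 239, 87]) cube([104, 20, 903]);
translate([1712, 239, 87]) cube([104, 20, 903]);
translate([1926, 239, 87]) cube([104, 20, 903]);
translate([2140, 239, 87]) cube([104, 20, 903]);
translate([2354, 239, 87]) cube([104, 20, 903]);


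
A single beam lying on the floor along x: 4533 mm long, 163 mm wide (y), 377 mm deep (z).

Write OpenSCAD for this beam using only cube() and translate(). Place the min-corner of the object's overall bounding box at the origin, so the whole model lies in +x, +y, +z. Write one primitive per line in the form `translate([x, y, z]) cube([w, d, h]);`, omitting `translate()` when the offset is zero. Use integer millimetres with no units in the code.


cube([4533, 163, 377]);


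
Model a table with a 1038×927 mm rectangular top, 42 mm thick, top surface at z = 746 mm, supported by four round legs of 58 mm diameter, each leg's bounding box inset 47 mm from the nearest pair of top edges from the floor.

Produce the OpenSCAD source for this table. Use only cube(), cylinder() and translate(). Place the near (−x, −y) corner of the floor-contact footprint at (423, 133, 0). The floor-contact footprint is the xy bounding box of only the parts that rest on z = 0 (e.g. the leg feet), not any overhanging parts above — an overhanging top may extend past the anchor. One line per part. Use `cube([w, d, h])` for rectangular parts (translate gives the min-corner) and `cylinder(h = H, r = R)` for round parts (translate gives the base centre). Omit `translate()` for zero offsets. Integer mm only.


// leg_h = 746 - 42 = 704
translate([376, 86, 704]) cube([1038, 927, 42]);
translate([452, 162, 0]) cylinder(h = 704, r = 29);
translate([1338, 162, 0]) cylinder(h = 704, r = 29);
translate([452, 937, 0]) cylinder(h = 704, r = 29);
translate([1338, 937, 0]) cylinder(h = 704, r = 29);


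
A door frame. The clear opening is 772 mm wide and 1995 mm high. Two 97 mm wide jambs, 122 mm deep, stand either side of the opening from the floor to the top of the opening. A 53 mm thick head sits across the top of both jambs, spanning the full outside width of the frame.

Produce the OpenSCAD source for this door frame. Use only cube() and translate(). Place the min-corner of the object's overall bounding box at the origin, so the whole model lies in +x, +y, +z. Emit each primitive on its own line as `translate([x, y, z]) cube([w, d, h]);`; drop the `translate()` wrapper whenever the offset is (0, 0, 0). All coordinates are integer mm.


cube([97, 122, 1995]);
translate([869, 0, 0]) cube([97, 122, 1995]);
translate([0, 0, 1995]) cube([966, 122, 53]);


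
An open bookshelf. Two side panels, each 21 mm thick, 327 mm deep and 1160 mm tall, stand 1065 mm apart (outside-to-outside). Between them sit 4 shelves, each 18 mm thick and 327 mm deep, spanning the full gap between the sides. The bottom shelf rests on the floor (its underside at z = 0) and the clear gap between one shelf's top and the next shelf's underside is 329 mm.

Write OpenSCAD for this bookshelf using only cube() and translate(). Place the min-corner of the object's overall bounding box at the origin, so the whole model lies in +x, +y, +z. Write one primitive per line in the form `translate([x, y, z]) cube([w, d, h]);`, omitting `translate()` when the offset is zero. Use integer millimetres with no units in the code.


cube([21, 327, 1160]);
translate([1044, 0, 0]) cube([21, 327, 1160]);
translate([21, 0, 0]) cube([1023, 327, 18]);
translate([21, 0, 347]) cube([1023, 327, 18]);
translate([21, 0, 694]) cube([1023, 327, 18]);
translate([21, 0, 1041]) cube([1023, 327, 18]);


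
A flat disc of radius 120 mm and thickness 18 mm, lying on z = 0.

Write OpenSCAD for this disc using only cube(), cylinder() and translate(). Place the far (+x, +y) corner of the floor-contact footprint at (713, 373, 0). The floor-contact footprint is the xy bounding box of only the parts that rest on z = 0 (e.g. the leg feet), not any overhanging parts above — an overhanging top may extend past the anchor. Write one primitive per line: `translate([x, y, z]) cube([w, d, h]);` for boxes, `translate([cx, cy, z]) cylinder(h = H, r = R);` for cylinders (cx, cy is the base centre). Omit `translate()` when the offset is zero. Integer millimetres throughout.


translate([593, 253, 0]) cylinder(h = 18, r = 120);


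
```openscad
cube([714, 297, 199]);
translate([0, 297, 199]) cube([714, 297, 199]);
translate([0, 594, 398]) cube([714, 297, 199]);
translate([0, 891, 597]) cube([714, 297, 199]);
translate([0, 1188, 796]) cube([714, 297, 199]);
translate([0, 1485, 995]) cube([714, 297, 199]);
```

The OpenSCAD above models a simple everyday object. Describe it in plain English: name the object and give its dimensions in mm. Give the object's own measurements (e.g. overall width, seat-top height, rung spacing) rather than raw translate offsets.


A straight staircase of 6 solid steps. Each step is 714 mm wide (x), 297 mm deep (y, the going) and 199 mm tall (the rise). The first step rests on the floor; each subsequent step sits one going further in +y and one rise higher in +z, directly behind and above the previous step with no overlap.


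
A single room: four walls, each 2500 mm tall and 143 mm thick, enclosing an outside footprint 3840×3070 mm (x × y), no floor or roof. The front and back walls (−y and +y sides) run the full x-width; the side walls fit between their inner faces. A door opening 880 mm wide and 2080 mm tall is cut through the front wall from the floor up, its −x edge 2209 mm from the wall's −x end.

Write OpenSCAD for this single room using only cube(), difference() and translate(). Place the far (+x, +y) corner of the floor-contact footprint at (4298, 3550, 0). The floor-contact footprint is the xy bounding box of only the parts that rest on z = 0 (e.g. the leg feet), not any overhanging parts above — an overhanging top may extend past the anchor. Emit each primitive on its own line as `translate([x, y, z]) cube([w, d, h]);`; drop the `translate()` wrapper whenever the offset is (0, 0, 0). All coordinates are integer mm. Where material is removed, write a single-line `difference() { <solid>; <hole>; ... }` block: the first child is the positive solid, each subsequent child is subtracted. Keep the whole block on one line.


difference() { translate([458, 480, 0]) cube([3840, 143, 2500]); translate([2667, 480, 0]) cube([880, 143, 2080]); }
translate([458, 3407, 0]) cube([3840, 143, 2500]);
translate([458, 623, 0]) cube([143, 2784, 2500]);
translate([4155, 623, 0]) cube([143, 2784, 2500]);


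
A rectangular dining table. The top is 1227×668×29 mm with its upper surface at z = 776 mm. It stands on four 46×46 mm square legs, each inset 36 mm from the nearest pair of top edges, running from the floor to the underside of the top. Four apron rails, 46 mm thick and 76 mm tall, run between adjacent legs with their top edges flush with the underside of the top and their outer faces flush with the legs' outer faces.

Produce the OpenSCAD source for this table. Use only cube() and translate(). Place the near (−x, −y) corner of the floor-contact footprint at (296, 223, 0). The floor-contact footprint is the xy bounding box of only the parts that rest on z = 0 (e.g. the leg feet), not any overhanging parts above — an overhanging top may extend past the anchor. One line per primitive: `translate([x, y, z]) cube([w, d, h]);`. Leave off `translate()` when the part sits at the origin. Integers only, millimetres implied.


// leg_h = 776 - 29 = 747
// apron z = 747 - 76 = 671
translate([260, 187, 747]) cube([1227, 668, 29]);
translate([296, 223, 0]) cube([46, 46, 747]);
translate([1405, 223, 0]) cube([46, 46, 747]);
translate([296, 773, 0]) cube([46, 46, 747]);
translate([1405, 773, 0]) cube([46, 46, 747]);
translate([342, 223, 671]) cube([1063, 46, 76]);
translate([342, 773, 671]) cube([1063, 46, 76]);
translate([296, 269, 671]) cube([46, 504, 76]);
translate([1405, 269, 671]) cube([46, 504, 76]);


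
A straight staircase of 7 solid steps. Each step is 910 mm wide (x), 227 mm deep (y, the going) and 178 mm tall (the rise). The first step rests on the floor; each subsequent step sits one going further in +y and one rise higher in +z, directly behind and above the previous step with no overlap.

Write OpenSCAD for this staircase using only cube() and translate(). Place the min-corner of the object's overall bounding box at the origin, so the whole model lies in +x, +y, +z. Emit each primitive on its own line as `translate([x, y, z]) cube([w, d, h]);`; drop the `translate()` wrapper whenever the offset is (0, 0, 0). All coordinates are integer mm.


cube([910, 227, 178]);
translate([0, 227, 178]) cube([910, 227, 178]);
translate([0, 454, 356]) cube([910, 227, 178]);
translate([0, 681, 534]) cube([910, 227, 178]);
translate([0, 908, 712]) cube([910, 227, 178]);
translate([0, 1135, 890]) cube([910, 227, 178]);
translate([0, 1362, 1068]) cube([910, 227, 178]);


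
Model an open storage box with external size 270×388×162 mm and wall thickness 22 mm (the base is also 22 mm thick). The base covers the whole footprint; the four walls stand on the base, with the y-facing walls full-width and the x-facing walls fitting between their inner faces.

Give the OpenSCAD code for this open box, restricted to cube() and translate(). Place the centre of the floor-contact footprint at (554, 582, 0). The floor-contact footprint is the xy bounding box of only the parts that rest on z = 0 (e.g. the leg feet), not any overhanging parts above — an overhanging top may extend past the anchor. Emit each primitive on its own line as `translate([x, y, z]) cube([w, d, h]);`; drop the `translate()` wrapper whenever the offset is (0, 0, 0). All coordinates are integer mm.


translate([419, 388, 0]) cube([270, 388, 22]);
translate([419, 388, 22]) cube([270, 22, 140]);
translate([419, 754, 22]) cube([270, 22, 140]);
translate([419, 410, 22]) cube([22, 344, 140]);
translate([667, 410, 22]) cube([22, 344, 140]);


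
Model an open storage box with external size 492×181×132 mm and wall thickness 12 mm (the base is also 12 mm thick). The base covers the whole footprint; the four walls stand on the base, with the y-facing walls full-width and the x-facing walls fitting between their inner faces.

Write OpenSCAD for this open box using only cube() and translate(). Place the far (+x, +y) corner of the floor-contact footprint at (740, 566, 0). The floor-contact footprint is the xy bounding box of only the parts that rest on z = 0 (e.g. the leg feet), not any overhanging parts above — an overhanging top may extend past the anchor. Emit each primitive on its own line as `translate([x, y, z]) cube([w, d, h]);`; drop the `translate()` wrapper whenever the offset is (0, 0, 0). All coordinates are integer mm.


translate([248, 385, 0]) cube([492, 181, 12]);
translate([248, 385, 12]) cube([492, 12, 120]);
translate([248, 554, 12]) cube([492, 12, 120]);
translate([248, 397, 12]) cube([12, 157, 120]);
translate([728, 397, 12]) cube([12, 157, 120]);


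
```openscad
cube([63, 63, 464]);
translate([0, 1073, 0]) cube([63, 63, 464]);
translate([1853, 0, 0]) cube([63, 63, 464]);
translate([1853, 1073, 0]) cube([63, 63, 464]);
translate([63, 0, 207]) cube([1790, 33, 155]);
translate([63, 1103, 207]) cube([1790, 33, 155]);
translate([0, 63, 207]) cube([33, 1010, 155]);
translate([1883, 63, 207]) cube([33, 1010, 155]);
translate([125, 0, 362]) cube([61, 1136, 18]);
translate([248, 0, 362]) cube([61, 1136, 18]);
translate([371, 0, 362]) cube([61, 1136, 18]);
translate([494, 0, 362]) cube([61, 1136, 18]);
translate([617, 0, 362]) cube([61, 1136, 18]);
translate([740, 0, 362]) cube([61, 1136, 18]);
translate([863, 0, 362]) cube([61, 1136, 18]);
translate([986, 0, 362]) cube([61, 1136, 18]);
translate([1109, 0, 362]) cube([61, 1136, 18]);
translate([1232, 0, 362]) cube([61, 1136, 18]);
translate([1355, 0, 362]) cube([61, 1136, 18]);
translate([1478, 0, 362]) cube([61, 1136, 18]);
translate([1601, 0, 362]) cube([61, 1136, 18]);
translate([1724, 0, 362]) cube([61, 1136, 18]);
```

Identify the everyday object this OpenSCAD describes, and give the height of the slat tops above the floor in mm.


A bed frame. The slat-top height is 380 mm.

Four posts, four rails, and a row of slats — a bed frame. Slats sit on the rails at z = 207 + 155 = 362; with slat thickness 18, the top is 380 mm.


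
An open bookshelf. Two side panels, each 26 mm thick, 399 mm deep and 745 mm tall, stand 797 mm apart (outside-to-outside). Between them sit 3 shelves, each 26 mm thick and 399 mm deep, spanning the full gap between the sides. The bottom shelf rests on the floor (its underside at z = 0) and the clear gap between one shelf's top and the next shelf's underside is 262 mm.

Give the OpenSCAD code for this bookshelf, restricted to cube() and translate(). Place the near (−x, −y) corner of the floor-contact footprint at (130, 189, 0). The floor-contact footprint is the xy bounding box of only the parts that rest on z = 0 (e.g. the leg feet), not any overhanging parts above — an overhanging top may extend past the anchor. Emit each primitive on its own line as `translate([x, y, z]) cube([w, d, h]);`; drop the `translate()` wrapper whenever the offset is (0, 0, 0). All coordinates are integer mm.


translate([130, 189, 0]) cube([26, 399, 745]);
translate([901, 189, 0]) cube([26, 399, 745]);
translate([156, 189, 0]) cube([745, 399, 26]);
translate([156, 189, 288]) cube([745, 399, 26]);
translate([156, 189, 576]) cube([745, 399, 26]);
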